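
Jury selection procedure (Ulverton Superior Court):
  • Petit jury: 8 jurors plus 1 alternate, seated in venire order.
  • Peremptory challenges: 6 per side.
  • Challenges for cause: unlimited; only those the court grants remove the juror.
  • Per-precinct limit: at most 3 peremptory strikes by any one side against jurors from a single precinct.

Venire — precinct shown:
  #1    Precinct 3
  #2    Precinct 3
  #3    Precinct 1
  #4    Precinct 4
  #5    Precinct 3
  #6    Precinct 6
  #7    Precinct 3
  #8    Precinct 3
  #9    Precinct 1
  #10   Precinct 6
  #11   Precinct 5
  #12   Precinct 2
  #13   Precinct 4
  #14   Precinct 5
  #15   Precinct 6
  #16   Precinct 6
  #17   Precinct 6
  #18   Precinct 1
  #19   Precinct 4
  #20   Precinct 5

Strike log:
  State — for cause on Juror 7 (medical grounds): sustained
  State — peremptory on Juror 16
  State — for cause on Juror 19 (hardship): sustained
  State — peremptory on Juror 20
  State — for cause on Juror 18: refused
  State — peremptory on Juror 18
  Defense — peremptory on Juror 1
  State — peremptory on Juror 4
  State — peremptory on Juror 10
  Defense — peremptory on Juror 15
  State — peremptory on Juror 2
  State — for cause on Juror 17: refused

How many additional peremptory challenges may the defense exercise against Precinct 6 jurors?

Defense peremptories so far: #1, #15 — 2 of 6 used, 4 left overall.
Against Precinct 6: #15 — 1 used; per-precinct cap 3 leaves 2.
Binding limit: min(4, 2) = 2.

2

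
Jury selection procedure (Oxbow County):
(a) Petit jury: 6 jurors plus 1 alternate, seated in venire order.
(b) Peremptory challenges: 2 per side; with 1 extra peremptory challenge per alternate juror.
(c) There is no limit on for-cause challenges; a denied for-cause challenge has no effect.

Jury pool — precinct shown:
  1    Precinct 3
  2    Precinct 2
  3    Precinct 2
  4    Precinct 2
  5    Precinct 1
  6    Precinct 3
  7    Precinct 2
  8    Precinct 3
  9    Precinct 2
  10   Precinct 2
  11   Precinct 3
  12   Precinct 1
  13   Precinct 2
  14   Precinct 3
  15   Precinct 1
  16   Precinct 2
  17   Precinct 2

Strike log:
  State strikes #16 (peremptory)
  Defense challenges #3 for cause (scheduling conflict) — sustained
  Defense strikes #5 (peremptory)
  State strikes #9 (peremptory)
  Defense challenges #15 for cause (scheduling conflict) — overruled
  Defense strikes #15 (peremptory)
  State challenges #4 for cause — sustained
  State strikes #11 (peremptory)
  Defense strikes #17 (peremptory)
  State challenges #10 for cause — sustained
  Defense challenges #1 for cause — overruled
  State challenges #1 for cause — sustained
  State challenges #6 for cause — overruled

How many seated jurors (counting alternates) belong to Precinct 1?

Removed: #1, #3, #4, #5, #9, #10, #11, #15, #16, #17.
Seated (7 incl. alternates): #2, #6, #7, #8, #12, #13, #14.
Of those, in Precinct 1: #12 → 1.

1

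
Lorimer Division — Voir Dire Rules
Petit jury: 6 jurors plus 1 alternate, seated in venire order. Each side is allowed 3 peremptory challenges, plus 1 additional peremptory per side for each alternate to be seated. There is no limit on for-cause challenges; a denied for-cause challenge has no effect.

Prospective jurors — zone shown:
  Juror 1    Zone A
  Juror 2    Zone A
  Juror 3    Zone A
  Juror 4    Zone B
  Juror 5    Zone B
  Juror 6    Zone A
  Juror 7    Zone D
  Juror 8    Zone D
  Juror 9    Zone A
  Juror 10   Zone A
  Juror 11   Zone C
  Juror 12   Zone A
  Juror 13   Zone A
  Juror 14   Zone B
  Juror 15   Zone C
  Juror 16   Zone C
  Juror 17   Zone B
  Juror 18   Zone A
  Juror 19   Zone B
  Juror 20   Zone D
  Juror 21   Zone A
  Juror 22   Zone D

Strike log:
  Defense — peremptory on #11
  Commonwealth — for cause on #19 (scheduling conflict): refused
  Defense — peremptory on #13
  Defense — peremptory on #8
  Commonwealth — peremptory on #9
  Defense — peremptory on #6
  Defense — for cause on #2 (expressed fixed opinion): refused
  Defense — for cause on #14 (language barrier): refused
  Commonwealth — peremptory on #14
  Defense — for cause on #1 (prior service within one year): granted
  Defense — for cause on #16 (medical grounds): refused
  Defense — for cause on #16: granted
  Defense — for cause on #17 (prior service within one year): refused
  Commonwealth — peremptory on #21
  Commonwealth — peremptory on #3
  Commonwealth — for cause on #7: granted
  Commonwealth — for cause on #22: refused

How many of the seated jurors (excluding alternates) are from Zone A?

3

Removed: #1, #3, #6, #7, #8, #9, #11, #13, #14, #16, #21.
Seated jurors 1–6: #2, #4, #5, #10, #12, #15 (alternates #17 not counted).
Of those, in Zone A: #2, #10, #12 → 3.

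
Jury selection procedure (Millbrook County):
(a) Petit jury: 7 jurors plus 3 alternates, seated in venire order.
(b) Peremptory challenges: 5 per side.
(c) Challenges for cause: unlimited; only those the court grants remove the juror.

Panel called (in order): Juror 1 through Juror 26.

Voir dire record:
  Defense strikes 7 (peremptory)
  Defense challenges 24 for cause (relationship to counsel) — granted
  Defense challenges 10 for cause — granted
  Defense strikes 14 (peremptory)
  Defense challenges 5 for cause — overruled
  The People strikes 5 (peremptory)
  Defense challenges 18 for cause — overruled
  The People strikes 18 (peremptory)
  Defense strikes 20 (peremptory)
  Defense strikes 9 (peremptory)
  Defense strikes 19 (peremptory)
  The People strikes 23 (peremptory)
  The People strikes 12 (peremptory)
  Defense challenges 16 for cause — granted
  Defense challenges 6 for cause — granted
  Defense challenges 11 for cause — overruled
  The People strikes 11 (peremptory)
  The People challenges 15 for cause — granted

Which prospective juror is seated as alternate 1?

Removed: #5, #6, #7, #9, #10, #11, #12, #14, #15, #16, #18, #19, #20, #23, #24.
Filling seats in venire order through position 8: #1, #2, #3, #4, #8, #13, #17, #21.
So alternate 1 is #21.

21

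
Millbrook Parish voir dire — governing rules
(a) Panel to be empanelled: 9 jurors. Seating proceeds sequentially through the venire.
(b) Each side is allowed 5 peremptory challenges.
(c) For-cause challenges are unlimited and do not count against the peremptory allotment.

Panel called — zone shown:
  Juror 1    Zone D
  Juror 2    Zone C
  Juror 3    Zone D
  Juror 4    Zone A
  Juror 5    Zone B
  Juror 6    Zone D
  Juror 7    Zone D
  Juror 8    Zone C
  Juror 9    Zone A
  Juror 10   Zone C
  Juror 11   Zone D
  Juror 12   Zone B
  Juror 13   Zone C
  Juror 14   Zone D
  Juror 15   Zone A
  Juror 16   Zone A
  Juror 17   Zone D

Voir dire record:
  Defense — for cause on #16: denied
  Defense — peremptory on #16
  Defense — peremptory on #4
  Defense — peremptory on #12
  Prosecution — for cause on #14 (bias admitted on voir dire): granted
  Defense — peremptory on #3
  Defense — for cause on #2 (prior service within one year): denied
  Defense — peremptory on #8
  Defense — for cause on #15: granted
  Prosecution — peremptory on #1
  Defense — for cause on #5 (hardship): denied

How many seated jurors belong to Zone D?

4

Removed: #1, #3, #4, #8, #12, #14, #15, #16.
Seated jurors 1–9: #2, #5, #6, #7, #9, #10, #11, #13, #17.
Of those, in Zone D: #6, #7, #11, #17 → 4.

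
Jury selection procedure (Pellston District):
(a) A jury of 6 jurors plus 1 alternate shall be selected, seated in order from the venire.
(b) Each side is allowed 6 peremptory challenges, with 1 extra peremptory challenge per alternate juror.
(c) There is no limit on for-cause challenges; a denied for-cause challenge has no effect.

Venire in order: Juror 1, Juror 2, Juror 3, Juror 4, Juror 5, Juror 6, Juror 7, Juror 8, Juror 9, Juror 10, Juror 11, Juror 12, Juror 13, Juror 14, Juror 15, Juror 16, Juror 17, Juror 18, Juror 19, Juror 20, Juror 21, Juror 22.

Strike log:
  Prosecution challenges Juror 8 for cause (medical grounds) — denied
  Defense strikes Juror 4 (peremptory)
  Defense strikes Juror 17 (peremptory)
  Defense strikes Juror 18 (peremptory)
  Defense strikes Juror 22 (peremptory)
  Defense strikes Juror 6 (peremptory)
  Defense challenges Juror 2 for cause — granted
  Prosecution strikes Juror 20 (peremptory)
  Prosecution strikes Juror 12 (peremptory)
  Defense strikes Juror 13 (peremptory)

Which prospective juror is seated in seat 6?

9

Removed: #2, #4, #6, #12, #13, #17, #18, #20, #22. (#8 stays — for-cause denied.)
Filling seats in venire order through position 6: #1, #3, #5, #7, #8, #9.
So seat 6 is #9.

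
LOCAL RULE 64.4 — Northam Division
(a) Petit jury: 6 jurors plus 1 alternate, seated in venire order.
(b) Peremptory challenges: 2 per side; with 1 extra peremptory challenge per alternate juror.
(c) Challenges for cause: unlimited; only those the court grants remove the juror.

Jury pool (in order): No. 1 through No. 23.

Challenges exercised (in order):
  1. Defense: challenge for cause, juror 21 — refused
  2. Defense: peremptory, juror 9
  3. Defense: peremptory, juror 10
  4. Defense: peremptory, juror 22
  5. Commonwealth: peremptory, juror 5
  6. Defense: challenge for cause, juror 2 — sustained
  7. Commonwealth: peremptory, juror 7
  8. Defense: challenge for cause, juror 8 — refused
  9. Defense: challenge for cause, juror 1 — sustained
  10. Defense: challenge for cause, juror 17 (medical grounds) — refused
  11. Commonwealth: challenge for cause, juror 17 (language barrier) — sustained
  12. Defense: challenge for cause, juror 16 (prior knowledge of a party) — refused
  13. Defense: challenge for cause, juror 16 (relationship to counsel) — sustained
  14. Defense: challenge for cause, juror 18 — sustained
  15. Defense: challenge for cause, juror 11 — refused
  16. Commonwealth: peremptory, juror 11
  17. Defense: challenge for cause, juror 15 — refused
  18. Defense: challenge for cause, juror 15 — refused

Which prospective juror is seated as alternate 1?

Removed: #1, #2, #5, #7, #9, #10, #11, #16, #17, #18, #22. (#8, #15, #21 stay — for-cause denied.)
Seating in order: seats 1–6 → #3, #4, #6, #8, #12, #13; alternates → #14.
So alternate 1 is #14.

14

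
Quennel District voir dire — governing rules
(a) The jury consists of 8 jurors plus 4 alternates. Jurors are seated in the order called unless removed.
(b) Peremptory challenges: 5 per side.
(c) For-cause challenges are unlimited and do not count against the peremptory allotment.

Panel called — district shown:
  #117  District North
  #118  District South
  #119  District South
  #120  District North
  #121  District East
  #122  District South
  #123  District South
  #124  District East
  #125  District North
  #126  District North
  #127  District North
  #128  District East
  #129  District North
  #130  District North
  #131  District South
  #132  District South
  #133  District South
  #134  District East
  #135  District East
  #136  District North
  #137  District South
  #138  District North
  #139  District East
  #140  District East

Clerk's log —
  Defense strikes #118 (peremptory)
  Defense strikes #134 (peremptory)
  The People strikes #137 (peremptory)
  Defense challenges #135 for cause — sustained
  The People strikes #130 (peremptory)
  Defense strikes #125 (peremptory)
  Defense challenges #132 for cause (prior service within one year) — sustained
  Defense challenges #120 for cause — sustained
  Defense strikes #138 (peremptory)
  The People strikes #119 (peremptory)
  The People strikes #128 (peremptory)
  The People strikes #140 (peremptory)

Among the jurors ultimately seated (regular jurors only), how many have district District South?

2

Removed: #118, #119, #120, #125, #128, #130, #132, #134, #135, #137, #138, #140.
Seated jurors 1–8: #117, #121, #122, #123, #124, #126, #127, #129 (alternates #131, #133, #136, #139 not counted).
Of those, in District South: #122, #123 → 2.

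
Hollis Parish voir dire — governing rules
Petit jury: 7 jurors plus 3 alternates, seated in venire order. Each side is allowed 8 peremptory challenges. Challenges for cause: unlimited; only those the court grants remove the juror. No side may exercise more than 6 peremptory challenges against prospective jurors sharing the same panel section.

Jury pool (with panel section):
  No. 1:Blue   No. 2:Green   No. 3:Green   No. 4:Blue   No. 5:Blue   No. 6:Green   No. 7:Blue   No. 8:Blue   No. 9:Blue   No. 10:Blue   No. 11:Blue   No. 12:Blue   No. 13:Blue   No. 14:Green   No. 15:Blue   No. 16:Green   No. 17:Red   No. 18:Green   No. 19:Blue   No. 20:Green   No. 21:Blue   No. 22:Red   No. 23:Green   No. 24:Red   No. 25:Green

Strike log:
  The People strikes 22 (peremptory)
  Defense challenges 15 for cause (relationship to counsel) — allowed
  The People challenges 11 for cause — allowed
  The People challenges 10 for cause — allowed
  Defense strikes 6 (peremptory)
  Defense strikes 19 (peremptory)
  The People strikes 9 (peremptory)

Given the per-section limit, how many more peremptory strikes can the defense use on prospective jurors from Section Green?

Defense peremptories so far: #6, #19 — 2 of 8 used, 6 left overall.
Against Section Green: #6 — 1 used; per-section cap 6 leaves 5.
Binding limit: min(6, 5) = 5.

5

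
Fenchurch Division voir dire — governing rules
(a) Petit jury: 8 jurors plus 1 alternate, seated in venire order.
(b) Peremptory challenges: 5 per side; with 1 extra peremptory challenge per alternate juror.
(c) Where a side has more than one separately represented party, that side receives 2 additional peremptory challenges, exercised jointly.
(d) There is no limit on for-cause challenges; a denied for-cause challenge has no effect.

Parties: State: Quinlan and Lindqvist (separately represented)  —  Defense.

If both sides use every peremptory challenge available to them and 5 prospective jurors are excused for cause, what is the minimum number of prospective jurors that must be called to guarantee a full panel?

28

Seats to fill: 8 + 1 alternates = 9.
Peremptories — State: 5 + 1×1 + 2 = 8; Defense: 5 + 1×1 = 6; total 14.
For-cause removals: 5.
Minimum venire: 9 + 14 + 5 = 28.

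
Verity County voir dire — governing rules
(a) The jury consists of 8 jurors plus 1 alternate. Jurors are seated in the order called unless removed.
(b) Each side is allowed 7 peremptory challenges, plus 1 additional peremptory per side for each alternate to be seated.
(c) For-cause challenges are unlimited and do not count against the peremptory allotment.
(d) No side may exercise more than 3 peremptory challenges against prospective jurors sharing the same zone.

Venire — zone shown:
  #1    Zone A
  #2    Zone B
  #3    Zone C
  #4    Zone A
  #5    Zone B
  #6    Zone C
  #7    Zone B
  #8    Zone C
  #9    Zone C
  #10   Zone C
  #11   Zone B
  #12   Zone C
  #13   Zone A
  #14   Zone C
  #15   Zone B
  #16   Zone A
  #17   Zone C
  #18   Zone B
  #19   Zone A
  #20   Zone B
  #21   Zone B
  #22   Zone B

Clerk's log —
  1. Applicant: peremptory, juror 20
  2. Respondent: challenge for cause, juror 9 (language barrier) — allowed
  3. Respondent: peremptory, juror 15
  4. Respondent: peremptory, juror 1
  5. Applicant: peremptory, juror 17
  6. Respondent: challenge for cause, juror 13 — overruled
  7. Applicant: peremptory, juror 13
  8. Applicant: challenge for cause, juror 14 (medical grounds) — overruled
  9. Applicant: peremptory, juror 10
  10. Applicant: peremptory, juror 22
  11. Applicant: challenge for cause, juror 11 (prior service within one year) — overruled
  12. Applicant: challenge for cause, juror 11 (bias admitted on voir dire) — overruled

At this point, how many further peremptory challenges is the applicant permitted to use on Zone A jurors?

Applicant peremptories so far: #20, #17, #13, #10, #22 — 5 of 8 used, 3 left overall.
Against Zone A: #13 — 1 used; per-zone cap 3 leaves 2.
Binding limit: min(3, 2) = 2.

2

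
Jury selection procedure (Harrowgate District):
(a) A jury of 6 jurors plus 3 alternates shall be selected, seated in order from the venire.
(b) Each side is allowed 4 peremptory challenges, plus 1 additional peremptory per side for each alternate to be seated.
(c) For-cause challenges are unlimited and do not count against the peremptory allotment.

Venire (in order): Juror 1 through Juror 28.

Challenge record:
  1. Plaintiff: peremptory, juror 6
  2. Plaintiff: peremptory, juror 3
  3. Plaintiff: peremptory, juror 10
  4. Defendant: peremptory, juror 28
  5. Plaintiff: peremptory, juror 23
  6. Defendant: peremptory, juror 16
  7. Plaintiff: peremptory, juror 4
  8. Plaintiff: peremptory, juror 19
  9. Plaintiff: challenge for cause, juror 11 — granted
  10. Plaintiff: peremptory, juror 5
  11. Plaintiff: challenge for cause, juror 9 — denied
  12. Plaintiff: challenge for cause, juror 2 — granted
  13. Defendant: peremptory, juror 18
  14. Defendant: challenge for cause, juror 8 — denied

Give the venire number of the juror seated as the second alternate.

Removed: #2, #3, #4, #5, #6, #10, #11, #16, #18, #19, #23, #28. (#8, #9 stay — for-cause denied.)
Seating in order: seats 1–6 → #1, #7, #8, #9, #12, #13; alternates → #14, #15, #17.
So alternate 2 is #15.

15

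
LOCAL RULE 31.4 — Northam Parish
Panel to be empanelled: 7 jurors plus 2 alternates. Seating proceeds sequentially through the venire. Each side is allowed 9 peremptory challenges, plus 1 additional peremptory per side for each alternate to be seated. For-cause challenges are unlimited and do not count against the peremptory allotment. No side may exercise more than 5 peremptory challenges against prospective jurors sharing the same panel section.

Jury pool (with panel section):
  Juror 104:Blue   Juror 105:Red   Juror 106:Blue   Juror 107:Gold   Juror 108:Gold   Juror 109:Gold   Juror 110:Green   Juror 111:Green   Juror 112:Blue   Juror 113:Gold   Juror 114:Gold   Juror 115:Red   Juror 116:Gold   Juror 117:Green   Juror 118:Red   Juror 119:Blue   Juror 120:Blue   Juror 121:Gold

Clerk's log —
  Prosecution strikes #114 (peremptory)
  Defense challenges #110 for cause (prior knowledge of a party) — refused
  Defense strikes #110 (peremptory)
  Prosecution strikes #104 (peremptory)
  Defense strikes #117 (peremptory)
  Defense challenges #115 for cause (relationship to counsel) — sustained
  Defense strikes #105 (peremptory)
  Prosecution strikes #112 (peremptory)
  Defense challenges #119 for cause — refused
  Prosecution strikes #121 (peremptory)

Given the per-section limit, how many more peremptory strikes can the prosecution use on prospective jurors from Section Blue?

3

Prosecution peremptories so far: #114, #104, #112, #121 — 4 of 11 used, 7 left overall.
Against Section Blue: #104, #112 — 2 used; per-section cap 5 leaves 3.
Binding limit: min(7, 3) = 3.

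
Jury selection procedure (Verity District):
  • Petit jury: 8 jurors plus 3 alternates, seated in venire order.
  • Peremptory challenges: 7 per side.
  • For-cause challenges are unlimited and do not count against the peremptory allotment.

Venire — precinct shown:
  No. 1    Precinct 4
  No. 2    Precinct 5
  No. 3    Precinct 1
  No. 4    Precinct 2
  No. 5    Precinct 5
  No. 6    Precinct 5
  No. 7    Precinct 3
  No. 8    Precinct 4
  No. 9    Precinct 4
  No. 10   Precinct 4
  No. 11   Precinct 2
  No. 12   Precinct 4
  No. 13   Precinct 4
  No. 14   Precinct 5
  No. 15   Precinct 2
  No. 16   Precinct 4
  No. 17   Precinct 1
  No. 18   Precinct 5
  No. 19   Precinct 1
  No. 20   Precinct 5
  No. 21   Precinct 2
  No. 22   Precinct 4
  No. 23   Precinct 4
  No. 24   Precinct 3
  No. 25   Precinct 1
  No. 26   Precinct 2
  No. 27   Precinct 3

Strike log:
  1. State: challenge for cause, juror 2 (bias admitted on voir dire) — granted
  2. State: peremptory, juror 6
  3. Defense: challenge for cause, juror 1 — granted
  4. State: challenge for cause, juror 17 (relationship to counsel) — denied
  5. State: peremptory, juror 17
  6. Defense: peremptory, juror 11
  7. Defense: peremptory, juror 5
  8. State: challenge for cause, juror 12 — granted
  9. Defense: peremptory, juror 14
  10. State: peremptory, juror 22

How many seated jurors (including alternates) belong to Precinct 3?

1

Removed: #1, #2, #5, #6, #11, #12, #14, #17, #22.
Seated (11 incl. alternates): #3, #4, #7, #8, #9, #10, #13, #15, #16, #18, #19.
Of those, in Precinct 3: #7 → 1.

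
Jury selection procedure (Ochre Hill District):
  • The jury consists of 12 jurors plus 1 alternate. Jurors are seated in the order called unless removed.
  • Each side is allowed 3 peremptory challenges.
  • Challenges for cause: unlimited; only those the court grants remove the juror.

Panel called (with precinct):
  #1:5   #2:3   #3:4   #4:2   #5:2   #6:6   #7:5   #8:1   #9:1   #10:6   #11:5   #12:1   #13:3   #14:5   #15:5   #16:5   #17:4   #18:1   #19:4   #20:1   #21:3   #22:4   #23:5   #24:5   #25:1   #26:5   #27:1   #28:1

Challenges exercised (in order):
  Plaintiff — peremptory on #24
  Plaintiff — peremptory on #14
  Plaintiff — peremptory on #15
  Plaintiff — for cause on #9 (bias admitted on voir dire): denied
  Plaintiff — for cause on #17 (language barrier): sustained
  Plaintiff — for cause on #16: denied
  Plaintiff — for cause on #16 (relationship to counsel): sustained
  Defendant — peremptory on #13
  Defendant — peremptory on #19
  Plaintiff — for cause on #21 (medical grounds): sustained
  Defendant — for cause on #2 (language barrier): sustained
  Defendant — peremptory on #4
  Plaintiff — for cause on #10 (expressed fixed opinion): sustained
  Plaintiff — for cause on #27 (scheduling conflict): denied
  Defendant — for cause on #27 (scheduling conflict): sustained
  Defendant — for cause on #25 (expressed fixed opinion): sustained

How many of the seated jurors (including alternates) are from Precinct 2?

1

Removed: #2, #4, #10, #13, #14, #15, #16, #17, #19, #21, #24, #25, #27.
Seated (13 incl. alternates): #1, #3, #5, #6, #7, #8, #9, #11, #12, #18, #20, #22, #23.
Of those, in Precinct 2: #5 → 1.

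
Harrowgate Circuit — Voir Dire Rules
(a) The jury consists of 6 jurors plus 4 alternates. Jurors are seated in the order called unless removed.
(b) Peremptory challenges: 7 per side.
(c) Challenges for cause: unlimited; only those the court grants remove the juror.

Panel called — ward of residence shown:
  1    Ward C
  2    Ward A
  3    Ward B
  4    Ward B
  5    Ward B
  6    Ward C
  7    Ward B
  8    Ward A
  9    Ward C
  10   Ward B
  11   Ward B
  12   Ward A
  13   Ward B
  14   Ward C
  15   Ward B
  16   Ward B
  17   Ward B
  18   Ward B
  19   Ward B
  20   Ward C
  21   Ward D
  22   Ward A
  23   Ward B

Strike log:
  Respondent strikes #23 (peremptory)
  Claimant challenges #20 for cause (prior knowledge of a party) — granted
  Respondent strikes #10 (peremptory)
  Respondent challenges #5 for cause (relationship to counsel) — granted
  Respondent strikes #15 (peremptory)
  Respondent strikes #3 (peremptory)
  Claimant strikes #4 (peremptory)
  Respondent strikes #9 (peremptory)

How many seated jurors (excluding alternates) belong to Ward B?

Removed: #3, #4, #5, #9, #10, #15, #20, #23.
Seated jurors 1–6: #1, #2, #6, #7, #8, #11 (alternates #12, #13, #14, #16 not counted).
Of those, in Ward B: #7, #11 → 2.

2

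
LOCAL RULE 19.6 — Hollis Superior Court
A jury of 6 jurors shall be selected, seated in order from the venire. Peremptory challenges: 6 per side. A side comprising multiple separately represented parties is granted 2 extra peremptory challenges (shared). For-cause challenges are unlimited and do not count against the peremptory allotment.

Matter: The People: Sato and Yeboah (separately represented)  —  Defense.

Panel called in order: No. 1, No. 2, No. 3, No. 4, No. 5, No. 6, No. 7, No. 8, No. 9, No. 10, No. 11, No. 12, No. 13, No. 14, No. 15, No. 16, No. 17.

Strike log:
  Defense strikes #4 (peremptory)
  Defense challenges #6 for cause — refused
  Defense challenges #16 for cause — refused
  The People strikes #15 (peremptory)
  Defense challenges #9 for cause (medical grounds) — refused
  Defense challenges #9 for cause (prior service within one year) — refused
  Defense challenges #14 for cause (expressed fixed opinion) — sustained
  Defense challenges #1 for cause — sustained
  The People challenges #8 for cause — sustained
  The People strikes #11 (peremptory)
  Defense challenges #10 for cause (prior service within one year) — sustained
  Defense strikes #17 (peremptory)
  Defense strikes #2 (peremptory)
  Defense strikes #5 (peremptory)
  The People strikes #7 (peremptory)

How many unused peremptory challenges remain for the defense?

2

Defense allotment: 6.
Defense peremptories used: #4, #17, #2, #5 — 4 (for-cause on #6, #16, #9, #9, #14, #1, #10 don't count).
Remaining: 6 − 4 = 2.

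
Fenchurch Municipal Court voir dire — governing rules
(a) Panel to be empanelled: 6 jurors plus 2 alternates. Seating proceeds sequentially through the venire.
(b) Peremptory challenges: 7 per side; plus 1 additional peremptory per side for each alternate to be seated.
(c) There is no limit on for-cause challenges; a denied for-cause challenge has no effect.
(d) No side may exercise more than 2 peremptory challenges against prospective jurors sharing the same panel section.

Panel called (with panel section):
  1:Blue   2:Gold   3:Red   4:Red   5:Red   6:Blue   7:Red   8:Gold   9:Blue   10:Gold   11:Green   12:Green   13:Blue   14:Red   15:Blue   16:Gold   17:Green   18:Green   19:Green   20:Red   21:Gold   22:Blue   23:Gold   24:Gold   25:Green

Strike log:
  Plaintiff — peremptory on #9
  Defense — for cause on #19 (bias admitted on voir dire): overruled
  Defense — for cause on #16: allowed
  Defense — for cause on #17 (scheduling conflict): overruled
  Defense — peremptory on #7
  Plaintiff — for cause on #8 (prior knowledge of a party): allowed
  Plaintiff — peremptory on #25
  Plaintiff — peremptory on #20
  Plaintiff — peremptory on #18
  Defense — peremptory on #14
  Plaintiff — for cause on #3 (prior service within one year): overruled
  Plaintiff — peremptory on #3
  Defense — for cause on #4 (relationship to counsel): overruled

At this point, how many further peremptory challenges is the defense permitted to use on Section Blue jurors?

2

Defense peremptories so far: #7, #14 — 2 of 9 used, 7 left overall.
Against Section Blue: none yet — per-section cap 2 leaves 2.
Binding limit: min(7, 2) = 2.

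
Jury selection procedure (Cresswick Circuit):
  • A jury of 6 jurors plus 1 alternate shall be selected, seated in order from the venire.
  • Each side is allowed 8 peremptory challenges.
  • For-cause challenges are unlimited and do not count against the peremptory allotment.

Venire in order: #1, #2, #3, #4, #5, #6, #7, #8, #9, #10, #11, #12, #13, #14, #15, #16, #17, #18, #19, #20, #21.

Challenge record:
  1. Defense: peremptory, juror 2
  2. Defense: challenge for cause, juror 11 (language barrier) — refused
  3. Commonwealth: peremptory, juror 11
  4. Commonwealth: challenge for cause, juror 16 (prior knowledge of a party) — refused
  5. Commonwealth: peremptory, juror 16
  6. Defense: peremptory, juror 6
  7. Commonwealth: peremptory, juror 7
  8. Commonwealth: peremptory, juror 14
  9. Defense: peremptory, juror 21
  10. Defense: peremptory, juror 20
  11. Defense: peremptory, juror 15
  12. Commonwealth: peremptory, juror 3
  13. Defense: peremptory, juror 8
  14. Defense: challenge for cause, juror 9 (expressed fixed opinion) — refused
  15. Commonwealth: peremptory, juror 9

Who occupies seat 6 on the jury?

Removed: #2, #3, #6, #7, #8, #9, #11, #14, #15, #16, #20, #21.
Seating in order: seats 1–6 → #1, #4, #5, #10, #12, #13; alternates → #17.
So seat 6 is #13.

13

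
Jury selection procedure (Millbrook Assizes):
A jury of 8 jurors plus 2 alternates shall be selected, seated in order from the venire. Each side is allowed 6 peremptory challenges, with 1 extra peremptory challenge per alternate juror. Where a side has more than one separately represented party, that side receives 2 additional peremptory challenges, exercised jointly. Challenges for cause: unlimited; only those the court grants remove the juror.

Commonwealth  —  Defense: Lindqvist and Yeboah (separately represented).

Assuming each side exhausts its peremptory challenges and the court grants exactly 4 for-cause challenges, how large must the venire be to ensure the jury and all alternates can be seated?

Seats to fill: 8 + 2 alternates = 10.
Peremptories — Commonwealth: 6 + 1×2 = 8; Defense: 6 + 1×2 + 2 = 10; total 18.
For-cause removals: 4.
Minimum venire: 10 + 18 + 4 = 32.

32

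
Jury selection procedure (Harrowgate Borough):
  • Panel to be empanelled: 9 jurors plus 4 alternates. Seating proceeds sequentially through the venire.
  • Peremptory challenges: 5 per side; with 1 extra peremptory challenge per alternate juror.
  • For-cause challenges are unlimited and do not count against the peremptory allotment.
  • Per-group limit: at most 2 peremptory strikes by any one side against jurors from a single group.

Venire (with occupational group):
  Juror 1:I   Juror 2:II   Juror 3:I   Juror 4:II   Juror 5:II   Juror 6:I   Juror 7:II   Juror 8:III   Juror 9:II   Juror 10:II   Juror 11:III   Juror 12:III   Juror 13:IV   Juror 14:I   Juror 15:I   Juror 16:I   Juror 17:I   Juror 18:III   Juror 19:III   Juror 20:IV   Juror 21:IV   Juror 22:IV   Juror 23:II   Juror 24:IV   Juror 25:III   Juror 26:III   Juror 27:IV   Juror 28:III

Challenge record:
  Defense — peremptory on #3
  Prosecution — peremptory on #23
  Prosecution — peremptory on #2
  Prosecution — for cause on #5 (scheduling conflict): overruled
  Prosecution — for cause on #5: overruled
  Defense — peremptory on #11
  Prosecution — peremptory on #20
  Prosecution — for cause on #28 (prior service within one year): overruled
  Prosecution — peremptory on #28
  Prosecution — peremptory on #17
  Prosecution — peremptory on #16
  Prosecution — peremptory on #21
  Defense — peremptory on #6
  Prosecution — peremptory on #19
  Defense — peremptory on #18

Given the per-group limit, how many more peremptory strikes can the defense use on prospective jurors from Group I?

Defense peremptories so far: #3, #11, #6, #18 — 4 of 9 used, 5 left overall.
Against Group I: #3, #6 — 2 used; per-group cap 2 leaves 0.
Binding limit: min(5, 0) = 0.

0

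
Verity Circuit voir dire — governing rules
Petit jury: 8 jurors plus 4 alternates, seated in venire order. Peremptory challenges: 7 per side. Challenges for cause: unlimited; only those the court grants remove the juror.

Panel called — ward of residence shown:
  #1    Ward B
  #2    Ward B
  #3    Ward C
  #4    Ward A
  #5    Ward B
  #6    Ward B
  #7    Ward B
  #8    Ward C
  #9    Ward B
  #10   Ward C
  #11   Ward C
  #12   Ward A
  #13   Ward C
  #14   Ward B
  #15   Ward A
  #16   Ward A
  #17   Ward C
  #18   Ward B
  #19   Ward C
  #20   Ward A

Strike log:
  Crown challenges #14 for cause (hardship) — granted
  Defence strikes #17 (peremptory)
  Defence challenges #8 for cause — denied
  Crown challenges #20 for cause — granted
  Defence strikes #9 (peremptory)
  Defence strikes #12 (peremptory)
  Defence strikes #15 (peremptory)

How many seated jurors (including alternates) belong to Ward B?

Removed: #9, #12, #14, #15, #17, #20.
Seated (12 incl. alternates): #1, #2, #3, #4, #5, #6, #7, #8, #10, #11, #13, #16.
Of those, in Ward B: #1, #2, #5, #6, #7 → 5.

5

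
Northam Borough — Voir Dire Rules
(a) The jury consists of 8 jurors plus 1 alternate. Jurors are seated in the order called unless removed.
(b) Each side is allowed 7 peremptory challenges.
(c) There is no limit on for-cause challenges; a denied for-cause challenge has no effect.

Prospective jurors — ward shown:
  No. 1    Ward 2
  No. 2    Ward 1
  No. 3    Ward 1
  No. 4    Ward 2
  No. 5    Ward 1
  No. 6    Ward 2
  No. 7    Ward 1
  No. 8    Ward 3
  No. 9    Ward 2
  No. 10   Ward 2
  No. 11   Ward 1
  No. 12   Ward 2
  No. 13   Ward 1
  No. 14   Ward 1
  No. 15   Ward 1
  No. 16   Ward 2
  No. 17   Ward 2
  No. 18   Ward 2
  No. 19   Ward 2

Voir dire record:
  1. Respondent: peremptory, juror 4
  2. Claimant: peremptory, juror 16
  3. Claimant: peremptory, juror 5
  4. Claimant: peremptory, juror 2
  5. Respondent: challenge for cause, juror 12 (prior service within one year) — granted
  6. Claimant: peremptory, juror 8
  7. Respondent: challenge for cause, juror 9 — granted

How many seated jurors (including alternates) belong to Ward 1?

6

Removed: #2, #4, #5, #8, #9, #12, #16.
Seated (9 incl. alternates): #1, #3, #6, #7, #10, #11, #13, #14, #15.
Of those, in Ward 1: #3, #7, #11, #13, #14, #15 → 6.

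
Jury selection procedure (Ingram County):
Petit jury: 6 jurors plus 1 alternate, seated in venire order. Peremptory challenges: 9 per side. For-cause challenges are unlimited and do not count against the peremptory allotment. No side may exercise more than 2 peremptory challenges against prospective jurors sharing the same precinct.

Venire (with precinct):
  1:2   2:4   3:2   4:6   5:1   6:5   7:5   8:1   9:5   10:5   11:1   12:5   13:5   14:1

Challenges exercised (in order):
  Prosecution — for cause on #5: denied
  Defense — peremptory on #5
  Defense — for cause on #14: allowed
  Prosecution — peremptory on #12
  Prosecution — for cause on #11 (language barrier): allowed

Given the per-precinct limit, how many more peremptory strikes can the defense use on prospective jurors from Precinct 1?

1

Defense peremptories so far: #5 — 1 of 9 used, 8 left overall.
Against Precinct 1: #5 — 1 used; per-precinct cap 2 leaves 1.
Binding limit: min(8, 1) = 1.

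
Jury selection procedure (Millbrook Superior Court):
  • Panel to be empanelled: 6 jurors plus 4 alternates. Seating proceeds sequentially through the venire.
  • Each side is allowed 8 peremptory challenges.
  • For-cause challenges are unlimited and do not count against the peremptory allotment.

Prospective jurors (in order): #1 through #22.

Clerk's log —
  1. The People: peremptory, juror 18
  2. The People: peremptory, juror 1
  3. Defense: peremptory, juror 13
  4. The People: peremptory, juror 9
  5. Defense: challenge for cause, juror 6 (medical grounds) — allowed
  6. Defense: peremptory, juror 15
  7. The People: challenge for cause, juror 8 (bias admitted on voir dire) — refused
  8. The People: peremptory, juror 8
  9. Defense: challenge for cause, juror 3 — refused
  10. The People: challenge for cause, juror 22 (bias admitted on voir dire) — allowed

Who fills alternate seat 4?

16

Removed: #1, #6, #8, #9, #13, #15, #18, #22. (#3 stays — for-cause denied.)
Seating in order: seats 1–6 → #2, #3, #4, #5, #7, #10; alternates → #11, #12, #14, #16.
So alternate 4 is #16.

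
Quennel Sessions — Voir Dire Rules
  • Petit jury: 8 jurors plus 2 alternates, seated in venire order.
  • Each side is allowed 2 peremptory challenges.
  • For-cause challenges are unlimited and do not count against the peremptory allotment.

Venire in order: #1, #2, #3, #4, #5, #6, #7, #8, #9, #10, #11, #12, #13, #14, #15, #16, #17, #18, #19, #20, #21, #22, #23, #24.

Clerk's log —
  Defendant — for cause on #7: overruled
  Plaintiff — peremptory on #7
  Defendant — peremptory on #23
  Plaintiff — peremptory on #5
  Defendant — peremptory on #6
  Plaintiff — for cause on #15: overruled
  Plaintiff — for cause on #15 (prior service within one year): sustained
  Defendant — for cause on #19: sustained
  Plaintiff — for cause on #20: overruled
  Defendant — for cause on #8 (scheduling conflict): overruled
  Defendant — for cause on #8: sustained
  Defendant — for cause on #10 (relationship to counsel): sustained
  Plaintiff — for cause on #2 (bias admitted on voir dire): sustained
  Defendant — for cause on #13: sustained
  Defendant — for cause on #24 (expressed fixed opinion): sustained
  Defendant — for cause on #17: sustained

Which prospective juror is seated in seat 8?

Removed: #2, #5, #6, #7, #8, #10, #13, #15, #17, #19, #23, #24. (#20 stays — for-cause denied.)
Filling seats in venire order through position 8: #1, #3, #4, #9, #11, #12, #14, #16.
So seat 8 is #16.

16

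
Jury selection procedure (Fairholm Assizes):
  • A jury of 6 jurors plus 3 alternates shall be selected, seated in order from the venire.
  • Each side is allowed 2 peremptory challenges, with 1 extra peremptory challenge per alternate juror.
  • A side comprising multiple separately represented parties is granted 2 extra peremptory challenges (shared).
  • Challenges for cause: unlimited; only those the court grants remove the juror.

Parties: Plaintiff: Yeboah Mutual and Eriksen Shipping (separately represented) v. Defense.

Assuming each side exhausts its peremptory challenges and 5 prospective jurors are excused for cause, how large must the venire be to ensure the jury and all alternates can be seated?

Seats to fill: 6 + 3 alternates = 9.
Peremptories — Plaintiff: 2 + 1×3 + 2 = 7; Defense: 2 + 1×3 = 5; total 12.
For-cause removals: 5.
Minimum venire: 9 + 12 + 5 = 26.

26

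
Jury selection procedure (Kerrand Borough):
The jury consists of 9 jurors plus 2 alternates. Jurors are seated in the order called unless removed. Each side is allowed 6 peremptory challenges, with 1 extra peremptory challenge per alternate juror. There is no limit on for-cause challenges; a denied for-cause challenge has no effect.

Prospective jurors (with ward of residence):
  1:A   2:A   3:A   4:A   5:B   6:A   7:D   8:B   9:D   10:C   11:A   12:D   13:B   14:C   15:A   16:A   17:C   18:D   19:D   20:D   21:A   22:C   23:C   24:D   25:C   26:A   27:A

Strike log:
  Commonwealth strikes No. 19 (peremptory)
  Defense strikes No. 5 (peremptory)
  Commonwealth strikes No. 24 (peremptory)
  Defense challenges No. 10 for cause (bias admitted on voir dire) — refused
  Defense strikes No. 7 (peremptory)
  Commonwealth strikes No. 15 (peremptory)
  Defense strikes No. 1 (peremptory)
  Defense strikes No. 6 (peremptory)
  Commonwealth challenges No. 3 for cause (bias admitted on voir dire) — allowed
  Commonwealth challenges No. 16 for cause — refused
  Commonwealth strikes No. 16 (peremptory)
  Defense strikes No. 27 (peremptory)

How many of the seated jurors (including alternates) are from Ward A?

Removed: #1, #3, #5, #6, #7, #15, #16, #19, #24, #27.
Seated (11 incl. alternates): #2, #4, #8, #9, #10, #11, #12, #13, #14, #17, #18.
Of those, in Ward A: #2, #4, #11 → 3.

3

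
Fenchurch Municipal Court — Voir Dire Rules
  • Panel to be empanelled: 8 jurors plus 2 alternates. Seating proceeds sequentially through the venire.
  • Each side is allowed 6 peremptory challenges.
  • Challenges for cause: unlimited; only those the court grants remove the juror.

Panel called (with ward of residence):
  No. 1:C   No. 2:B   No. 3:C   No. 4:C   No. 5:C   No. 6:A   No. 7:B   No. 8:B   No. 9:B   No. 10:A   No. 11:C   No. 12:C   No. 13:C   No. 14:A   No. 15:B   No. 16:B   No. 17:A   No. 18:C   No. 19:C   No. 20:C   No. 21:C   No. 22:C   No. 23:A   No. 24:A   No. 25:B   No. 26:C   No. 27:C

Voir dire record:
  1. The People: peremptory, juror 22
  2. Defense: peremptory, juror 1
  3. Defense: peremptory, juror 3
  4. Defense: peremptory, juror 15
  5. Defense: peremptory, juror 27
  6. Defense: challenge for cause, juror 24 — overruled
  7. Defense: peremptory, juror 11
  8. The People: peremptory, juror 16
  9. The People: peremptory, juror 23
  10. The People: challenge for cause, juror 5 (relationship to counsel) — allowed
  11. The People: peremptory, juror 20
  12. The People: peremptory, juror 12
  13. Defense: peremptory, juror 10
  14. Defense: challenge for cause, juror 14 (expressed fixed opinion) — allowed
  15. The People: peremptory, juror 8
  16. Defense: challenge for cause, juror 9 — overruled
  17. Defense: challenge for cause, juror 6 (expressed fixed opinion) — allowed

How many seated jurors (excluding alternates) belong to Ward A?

Removed: #1, #3, #5, #6, #8, #10, #11, #12, #14, #15, #16, #20, #22, #23, #27.
Seated jurors 1–8: #2, #4, #7, #9, #13, #17, #18, #19 (alternates #21, #24 not counted).
Of those, in Ward A: #17 → 1.

1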